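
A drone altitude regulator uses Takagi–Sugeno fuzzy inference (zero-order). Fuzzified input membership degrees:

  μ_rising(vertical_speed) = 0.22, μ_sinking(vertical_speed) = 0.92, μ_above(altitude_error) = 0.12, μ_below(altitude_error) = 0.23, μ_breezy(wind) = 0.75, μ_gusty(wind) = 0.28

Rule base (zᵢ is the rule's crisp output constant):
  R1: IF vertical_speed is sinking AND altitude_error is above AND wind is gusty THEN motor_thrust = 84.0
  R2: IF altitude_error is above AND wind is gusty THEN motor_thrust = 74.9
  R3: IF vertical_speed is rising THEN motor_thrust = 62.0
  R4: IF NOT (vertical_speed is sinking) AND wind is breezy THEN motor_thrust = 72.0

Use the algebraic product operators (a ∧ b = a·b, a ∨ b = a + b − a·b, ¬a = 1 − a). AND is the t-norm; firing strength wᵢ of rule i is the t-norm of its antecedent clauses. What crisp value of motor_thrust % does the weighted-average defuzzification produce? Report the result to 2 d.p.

66.97

R1 (z=84.0): sinking=0.92, above=0.12, gusty=0.28; AND[a·b] → w = 0.0309
R2 (z=74.9): above=0.12, gusty=0.28; AND[a·b] → w = 0.0336
R3 (z=62.0): rising=0.22 → w = 0.2200
R4 (z=72.0): ¬sinking=1−0.92=0.08, breezy=0.75; AND[a·b] → w = 0.0600
Weighted average = (0.0309·84.0 + 0.0336·74.9 + 0.2200·62.0 + 0.0600·72.0) / (0.0309 + 0.0336 + 0.2200 + 0.0600)
  = 23.0732 / 0.3445 = 66.97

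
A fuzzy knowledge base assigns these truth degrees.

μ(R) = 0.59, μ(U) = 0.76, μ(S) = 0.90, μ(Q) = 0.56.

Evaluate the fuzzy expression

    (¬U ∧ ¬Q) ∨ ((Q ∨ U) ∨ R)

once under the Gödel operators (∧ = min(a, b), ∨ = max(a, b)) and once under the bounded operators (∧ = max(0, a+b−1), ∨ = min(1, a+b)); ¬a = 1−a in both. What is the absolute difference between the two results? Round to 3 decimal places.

0.240

Under Gödel:
  ¬U = 1 − 0.76 = 0.24
  ¬Q = 1 − 0.56 = 0.44
  ¬U ∧ ¬Q = min(a, b) on (0.24, 0.44) = 0.24
  Q ∨ U = max(a, b) on (0.56, 0.76) = 0.76
  (Q ∨ U) ∨ R = max(a, b) on (0.76, 0.59) = 0.76
  (¬U ∧ ¬Q) ∨ ((Q ∨ U) ∨ R) = max(a, b) on (0.24, 0.76) = 0.76
  → value = 0.7600
Under bounded:
  ¬U = 1 − 0.76 = 0.24
  ¬Q = 1 − 0.56 = 0.44
  ¬U ∧ ¬Q = max(0, a+b−1) on (0.24, 0.44) = 0.00
  Q ∨ U = min(1, a+b) on (0.56, 0.76) = 1.00
  (Q ∨ U) ∨ R = min(1, a+b) on (1.00, 0.59) = 1.00
  (¬U ∧ ¬Q) ∨ ((Q ∨ U) ∨ R) = min(1, a+b) on (0.00, 1.00) = 1.00
  → value = 1.0000
|0.7600 − 1.0000| = 0.240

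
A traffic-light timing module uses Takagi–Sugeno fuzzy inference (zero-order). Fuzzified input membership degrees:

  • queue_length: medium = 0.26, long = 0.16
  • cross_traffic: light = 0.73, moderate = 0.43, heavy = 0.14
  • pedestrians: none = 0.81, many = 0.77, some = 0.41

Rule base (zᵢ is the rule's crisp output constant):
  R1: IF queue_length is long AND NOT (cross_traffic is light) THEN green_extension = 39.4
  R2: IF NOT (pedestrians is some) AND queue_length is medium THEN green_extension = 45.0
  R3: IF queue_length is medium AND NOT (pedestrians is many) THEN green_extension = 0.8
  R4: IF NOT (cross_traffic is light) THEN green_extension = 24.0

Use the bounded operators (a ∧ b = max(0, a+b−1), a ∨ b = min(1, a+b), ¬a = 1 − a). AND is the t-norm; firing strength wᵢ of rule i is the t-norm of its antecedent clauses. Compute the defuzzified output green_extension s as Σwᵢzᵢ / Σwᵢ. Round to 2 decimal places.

24.00

R1 (z=39.4): long=0.16, ¬light=1−0.73=0.27; AND[max(0, a+b−1)] → w = 0.00
R2 (z=45.0): ¬some=1−0.41=0.59, medium=0.26; AND[max(0, a+b−1)] → w = 0.00
R3 (z=0.8): medium=0.26, ¬many=1−0.77=0.23; AND[max(0, a+b−1)] → w = 0.00
R4 (z=24.0): ¬light=1−0.73=0.27 → w = 0.27
Weighted average = (0.00·39.4 + 0.00·45.0 + 0.00·0.8 + 0.27·24.0) / (0.00 + 0.00 + 0.00 + 0.27)
  = 6.4800 / 0.2700 = 24.00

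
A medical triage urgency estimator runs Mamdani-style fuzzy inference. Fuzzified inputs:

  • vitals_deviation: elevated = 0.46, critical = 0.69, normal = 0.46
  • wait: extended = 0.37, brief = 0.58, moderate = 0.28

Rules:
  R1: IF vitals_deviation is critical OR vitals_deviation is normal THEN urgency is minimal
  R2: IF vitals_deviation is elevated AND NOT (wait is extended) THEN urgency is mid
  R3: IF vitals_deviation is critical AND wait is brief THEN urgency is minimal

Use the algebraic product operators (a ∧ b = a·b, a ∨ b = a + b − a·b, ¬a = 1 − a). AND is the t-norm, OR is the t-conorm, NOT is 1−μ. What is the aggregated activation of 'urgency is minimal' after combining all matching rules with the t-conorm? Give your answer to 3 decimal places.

0.900

R1: critical=0.69, normal=0.46; OR[a + b − a·b] → w = 0.8326
R2: elevated=0.46, ¬extended=1−0.37=0.63; AND[a·b] → w = 0.2898
R3: critical=0.69, brief=0.58; AND[a·b] → w = 0.4002
Rules with consequent 'minimal': {R1, R3} → strengths 0.8326, 0.4002
Aggregate via t-conorm [a + b − a·b]: 0.8996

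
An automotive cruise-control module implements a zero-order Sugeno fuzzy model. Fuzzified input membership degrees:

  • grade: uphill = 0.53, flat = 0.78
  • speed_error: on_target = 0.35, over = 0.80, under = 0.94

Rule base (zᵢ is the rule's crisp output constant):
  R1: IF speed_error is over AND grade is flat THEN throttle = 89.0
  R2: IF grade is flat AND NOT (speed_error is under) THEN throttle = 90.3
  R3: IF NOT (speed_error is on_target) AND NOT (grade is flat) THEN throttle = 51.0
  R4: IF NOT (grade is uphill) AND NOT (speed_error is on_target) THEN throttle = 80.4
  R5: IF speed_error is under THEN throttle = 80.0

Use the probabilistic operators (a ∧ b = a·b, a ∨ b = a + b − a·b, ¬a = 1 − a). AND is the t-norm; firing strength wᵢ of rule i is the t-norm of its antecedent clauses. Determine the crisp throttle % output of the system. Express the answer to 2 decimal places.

R1 (z=89.0): over=0.80, flat=0.78; AND[a·b] → w = 0.6240
R2 (z=90.3): flat=0.78, ¬under=1−0.94=0.06; AND[a·b] → w = 0.0468
R3 (z=51.0): ¬on_target=1−0.35=0.65, ¬flat=1−0.78=0.22; AND[a·b] → w = 0.1430
R4 (z=80.4): ¬uphill=1−0.53=0.47, ¬on_target=1−0.35=0.65; AND[a·b] → w = 0.3055
R5 (z=80.0): under=0.94 → w = 0.9400
Weighted average = (0.6240·89.0 + 0.0468·90.3 + 0.1430·51.0 + 0.3055·80.4 + 0.9400·80.0) / (0.6240 + 0.0468 + 0.1430 + 0.3055 + 0.9400)
  = 166.8172 / 2.0593 = 81.01

81.01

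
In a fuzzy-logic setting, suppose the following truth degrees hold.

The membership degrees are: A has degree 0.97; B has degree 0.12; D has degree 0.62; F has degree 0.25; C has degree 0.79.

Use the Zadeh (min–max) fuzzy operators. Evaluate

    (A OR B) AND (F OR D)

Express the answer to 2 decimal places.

0.62

A OR B = max(a, b) on (0.97, 0.12) = 0.97
F OR D = max(a, b) on (0.25, 0.62) = 0.62
(A OR B) AND (F OR D) = min(a, b) on (0.97, 0.62) = 0.62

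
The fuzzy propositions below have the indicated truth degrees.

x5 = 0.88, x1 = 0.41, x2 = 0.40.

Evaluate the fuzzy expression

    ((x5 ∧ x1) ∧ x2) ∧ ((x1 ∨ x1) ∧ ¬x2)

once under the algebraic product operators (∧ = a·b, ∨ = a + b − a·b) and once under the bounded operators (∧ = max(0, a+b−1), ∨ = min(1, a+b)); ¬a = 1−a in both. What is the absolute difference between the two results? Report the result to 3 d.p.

0.056

Under algebraic product:
  x5 ∧ x1 = a·b on (0.8800, 0.4100) = 0.3608
  (x5 ∧ x1) ∧ x2 = a·b on (0.3608, 0.4000) = 0.1443
  x1 ∨ x1 = a + b − a·b on (0.4100, 0.4100) = 0.6519
  ¬x2 = 1 − 0.4000 = 0.6000
  (x1 ∨ x1) ∧ ¬x2 = a·b on (0.6519, 0.6000) = 0.3911
  ((x5 ∧ x1) ∧ x2) ∧ ((x1 ∨ x1) ∧ ¬x2) = a·b on (0.1443, 0.3911) = 0.0564
  → value = 0.0564
Under bounded:
  x5 ∧ x1 = max(0, a+b−1) on (0.88, 0.41) = 0.29
  (x5 ∧ x1) ∧ x2 = max(0, a+b−1) on (0.29, 0.40) = 0.00
  x1 ∨ x1 = min(1, a+b) on (0.41, 0.41) = 0.82
  ¬x2 = 1 − 0.40 = 0.60
  (x1 ∨ x1) ∧ ¬x2 = max(0, a+b−1) on (0.82, 0.60) = 0.42
  ((x5 ∧ x1) ∧ x2) ∧ ((x1 ∨ x1) ∧ ¬x2) = max(0, a+b−1) on (0.00, 0.42) = 0.00
  → value = 0.0000
|0.0564 − 0.0000| = 0.056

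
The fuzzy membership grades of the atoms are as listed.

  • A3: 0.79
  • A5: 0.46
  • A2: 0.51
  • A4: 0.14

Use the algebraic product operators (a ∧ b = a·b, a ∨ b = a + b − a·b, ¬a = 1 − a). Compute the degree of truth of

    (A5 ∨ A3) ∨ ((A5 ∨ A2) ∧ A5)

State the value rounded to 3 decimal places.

0.925

A5 ∨ A3 = a + b − a·b on (0.4600, 0.7900) = 0.8866
A5 ∨ A2 = a + b − a·b on (0.4600, 0.5100) = 0.7354
(A5 ∨ A2) ∧ A5 = a·b on (0.7354, 0.4600) = 0.3383
(A5 ∨ A3) ∨ ((A5 ∨ A2) ∧ A5) = a + b − a·b on (0.8866, 0.3383) = 0.9250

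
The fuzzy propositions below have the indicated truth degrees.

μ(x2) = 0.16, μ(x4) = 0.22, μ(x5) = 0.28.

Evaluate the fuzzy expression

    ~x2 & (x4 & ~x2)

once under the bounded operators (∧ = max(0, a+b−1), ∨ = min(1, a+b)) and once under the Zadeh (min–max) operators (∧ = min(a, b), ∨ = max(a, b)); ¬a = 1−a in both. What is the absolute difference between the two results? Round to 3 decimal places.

0.220

Under bounded:
  ~x2 = 1 − 0.16 = 0.84
  ~x2 = 1 − 0.16 = 0.84
  x4 & ~x2 = max(0, a+b−1) on (0.22, 0.84) = 0.06
  ~x2 & (x4 & ~x2) = max(0, a+b−1) on (0.84, 0.06) = 0.00
  → value = 0.0000
Under Zadeh (min–max):
  ~x2 = 1 − 0.16 = 0.84
  ~x2 = 1 − 0.16 = 0.84
  x4 & ~x2 = min(a, b) on (0.22, 0.84) = 0.22
  ~x2 & (x4 & ~x2) = min(a, b) on (0.84, 0.22) = 0.22
  → value = 0.2200
|0.0000 − 0.2200| = 0.220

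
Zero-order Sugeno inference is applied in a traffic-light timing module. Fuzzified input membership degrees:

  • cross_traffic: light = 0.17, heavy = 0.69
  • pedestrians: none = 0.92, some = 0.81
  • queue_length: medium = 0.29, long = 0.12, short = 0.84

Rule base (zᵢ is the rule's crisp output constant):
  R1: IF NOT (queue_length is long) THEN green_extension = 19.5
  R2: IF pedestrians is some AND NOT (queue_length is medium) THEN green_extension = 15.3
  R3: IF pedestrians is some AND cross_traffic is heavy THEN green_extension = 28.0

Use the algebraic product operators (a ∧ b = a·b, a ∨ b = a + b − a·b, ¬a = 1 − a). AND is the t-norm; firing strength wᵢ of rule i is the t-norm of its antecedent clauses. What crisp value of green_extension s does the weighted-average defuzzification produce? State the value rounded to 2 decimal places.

R1 (z=19.5): ¬long=1−0.12=0.88 → w = 0.8800
R2 (z=15.3): some=0.81, ¬medium=1−0.29=0.71; AND[a·b] → w = 0.5751
R3 (z=28.0): some=0.81, heavy=0.69; AND[a·b] → w = 0.5589
Weighted average = (0.8800·19.5 + 0.5751·15.3 + 0.5589·28.0) / (0.8800 + 0.5751 + 0.5589)
  = 41.6082 / 2.0140 = 20.66

20.66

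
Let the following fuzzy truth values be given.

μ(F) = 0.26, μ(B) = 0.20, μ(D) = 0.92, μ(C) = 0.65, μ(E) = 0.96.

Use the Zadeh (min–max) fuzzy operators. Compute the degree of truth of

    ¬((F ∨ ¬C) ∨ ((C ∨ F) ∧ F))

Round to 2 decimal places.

0.65

¬C = 1 − 0.65 = 0.35
F ∨ ¬C = max(a, b) on (0.26, 0.35) = 0.35
C ∨ F = max(a, b) on (0.65, 0.26) = 0.65
(C ∨ F) ∧ F = min(a, b) on (0.65, 0.26) = 0.26
(F ∨ ¬C) ∨ ((C ∨ F) ∧ F) = max(a, b) on (0.35, 0.26) = 0.35
¬((F ∨ ¬C) ∨ ((C ∨ F) ∧ F)) = 1 − 0.35 = 0.65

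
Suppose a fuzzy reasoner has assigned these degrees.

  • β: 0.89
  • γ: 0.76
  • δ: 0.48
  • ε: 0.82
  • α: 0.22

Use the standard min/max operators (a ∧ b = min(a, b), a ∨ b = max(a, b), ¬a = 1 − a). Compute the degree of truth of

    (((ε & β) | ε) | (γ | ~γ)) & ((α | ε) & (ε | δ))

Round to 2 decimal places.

ε & β = min(a, b) on (0.82, 0.89) = 0.82
(ε & β) | ε = max(a, b) on (0.82, 0.82) = 0.82
~γ = 1 − 0.76 = 0.24
γ | ~γ = max(a, b) on (0.76, 0.24) = 0.76
((ε & β) | ε) | (γ | ~γ) = max(a, b) on (0.82, 0.76) = 0.82
α | ε = max(a, b) on (0.22, 0.82) = 0.82
ε | δ = max(a, b) on (0.82, 0.48) = 0.82
(α | ε) & (ε | δ) = min(a, b) on (0.82, 0.82) = 0.82
(((ε & β) | ε) | (γ | ~γ)) & ((α | ε) & (ε | δ)) = min(a, b) on (0.82, 0.82) = 0.82

0.82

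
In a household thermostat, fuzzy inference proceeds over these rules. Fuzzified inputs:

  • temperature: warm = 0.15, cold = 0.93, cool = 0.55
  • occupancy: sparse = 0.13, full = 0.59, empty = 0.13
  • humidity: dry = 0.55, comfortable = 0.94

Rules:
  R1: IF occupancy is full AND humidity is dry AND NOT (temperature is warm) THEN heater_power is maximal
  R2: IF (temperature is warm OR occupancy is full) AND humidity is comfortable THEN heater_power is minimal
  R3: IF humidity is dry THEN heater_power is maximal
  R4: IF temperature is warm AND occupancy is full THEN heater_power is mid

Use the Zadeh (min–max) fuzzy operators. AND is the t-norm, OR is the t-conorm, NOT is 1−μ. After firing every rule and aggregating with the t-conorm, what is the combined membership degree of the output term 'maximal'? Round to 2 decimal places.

0.55

R1: full=0.59, dry=0.55, ¬warm=1−0.15=0.85; AND[min(a, b)] → w = 0.55
R2: (warm=0.15 OR full=0.59) = 0.59; AND[min(a, b)] with comfortable=0.94 → w = 0.59
R3: dry=0.55 → w = 0.55
R4: warm=0.15, full=0.59; AND[min(a, b)] → w = 0.15
Rules with consequent 'maximal': {R1, R3} → strengths 0.55, 0.55
Aggregate via t-conorm [max(a, b)]: 0.55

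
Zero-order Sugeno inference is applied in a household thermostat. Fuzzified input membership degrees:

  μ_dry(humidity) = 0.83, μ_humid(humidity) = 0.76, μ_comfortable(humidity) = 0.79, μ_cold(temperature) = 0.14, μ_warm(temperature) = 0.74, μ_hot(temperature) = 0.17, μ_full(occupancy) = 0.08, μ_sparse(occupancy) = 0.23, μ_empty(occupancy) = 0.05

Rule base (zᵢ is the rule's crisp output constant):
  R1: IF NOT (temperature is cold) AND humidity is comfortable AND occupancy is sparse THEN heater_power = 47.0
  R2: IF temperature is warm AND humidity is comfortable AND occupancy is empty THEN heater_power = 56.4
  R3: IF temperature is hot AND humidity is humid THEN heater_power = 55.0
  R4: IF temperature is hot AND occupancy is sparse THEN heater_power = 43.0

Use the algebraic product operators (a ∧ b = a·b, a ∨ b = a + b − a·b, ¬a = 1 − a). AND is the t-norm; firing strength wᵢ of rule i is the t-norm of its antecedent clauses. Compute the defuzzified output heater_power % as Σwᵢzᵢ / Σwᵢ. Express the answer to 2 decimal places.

R1 (z=47.0): ¬cold=1−0.14=0.86, comfortable=0.79, sparse=0.23; AND[a·b] → w = 0.1563
R2 (z=56.4): warm=0.74, comfortable=0.79, empty=0.05; AND[a·b] → w = 0.0292
R3 (z=55.0): hot=0.17, humid=0.76; AND[a·b] → w = 0.1292
R4 (z=43.0): hot=0.17, sparse=0.23; AND[a·b] → w = 0.0391
Weighted average = (0.1563·47.0 + 0.0292·56.4 + 0.1292·55.0 + 0.0391·43.0) / (0.1563 + 0.0292 + 0.1292 + 0.0391)
  = 17.7802 / 0.3538 = 50.26

50.26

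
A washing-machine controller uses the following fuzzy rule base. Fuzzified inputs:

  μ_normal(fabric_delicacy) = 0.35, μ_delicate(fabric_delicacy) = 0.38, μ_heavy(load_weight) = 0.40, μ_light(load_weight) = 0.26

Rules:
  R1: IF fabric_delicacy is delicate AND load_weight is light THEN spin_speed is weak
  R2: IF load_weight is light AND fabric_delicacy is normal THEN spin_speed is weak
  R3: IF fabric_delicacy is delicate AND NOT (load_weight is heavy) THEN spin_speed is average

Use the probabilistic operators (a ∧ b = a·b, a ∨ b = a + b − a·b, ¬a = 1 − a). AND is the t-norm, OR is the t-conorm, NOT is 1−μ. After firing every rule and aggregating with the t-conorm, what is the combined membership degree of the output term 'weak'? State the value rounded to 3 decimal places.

R1: delicate=0.38, light=0.26; AND[a·b] → w = 0.0988
R2: light=0.26, normal=0.35; AND[a·b] → w = 0.0910
R3: delicate=0.38, ¬heavy=1−0.40=0.60; AND[a·b] → w = 0.2280
Rules with consequent 'weak': {R1, R2} → strengths 0.0988, 0.0910
Aggregate via t-conorm [a + b − a·b]: 0.1808

0.181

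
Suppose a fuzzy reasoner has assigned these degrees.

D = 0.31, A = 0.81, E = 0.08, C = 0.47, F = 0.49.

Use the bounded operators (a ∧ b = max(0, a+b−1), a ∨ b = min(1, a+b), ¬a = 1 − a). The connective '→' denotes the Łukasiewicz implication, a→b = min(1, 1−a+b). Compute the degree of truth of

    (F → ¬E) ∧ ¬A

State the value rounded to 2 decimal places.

¬E = 1 − 0.08 = 0.92
F → ¬E  [Łukasiewicz: min(1, 1−a+b)] with a=0.49, b=0.92 → 1.00
¬A = 1 − 0.81 = 0.19
(F → ¬E) ∧ ¬A = max(0, a+b−1) on (1.00, 0.19) = 0.19

0.19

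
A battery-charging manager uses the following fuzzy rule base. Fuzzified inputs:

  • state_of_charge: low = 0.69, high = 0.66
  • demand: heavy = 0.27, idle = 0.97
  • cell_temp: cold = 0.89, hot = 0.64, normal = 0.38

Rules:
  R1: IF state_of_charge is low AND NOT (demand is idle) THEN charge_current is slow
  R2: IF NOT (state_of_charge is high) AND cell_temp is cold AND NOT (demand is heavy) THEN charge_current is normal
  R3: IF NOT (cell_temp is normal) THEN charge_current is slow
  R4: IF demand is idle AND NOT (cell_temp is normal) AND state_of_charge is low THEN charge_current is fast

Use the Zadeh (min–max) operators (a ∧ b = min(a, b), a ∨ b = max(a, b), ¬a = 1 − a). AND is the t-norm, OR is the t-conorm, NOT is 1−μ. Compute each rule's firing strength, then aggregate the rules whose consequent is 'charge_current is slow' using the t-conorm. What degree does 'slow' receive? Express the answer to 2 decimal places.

0.62

R1: low=0.69, ¬idle=1−0.97=0.03; AND[min(a, b)] → w = 0.03
R2: ¬high=1−0.66=0.34, cold=0.89, ¬heavy=1−0.27=0.73; AND[min(a, b)] → w = 0.34
R3: ¬normal=1−0.38=0.62 → w = 0.62
R4: idle=0.97, ¬normal=1−0.38=0.62, low=0.69; AND[min(a, b)] → w = 0.62
Rules with consequent 'slow': {R1, R3} → strengths 0.03, 0.62
Aggregate via t-conorm [max(a, b)]: 0.62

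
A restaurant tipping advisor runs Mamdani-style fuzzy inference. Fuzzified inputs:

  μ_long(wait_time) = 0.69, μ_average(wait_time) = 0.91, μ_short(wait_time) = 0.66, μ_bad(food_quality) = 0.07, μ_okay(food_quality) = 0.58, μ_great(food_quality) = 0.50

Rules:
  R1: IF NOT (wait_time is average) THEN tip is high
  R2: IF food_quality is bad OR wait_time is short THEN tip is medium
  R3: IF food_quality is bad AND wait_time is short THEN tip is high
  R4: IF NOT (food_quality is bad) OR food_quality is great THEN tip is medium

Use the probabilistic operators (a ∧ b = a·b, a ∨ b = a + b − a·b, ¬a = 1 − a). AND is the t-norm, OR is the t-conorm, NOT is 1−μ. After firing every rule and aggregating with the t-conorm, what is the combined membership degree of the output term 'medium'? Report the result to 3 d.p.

0.989

R1: ¬average=1−0.91=0.09 → w = 0.0900
R2: bad=0.07, short=0.66; OR[a + b − a·b] → w = 0.6838
R3: bad=0.07, short=0.66; AND[a·b] → w = 0.0462
R4: ¬bad=1−0.07=0.93, great=0.50; OR[a + b − a·b] → w = 0.9650
Rules with consequent 'medium': {R2, R4} → strengths 0.6838, 0.9650
Aggregate via t-conorm [a + b − a·b]: 0.9889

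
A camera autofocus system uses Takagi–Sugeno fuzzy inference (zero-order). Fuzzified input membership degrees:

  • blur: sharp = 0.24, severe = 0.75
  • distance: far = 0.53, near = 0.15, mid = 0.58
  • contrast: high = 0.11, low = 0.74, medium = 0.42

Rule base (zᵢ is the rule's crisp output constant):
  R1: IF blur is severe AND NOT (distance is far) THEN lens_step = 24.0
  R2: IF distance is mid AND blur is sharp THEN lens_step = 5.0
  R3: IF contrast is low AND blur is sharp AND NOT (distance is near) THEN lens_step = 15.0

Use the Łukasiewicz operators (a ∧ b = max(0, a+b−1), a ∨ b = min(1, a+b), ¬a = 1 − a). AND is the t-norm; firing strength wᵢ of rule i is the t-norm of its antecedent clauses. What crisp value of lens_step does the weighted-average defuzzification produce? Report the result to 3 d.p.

R1 (z=24.0): severe=0.75, ¬far=1−0.53=0.47; AND[max(0, a+b−1)] → w = 0.22
R2 (z=5.0): mid=0.58, sharp=0.24; AND[max(0, a+b−1)] → w = 0.00
R3 (z=15.0): low=0.74, sharp=0.24, ¬near=1−0.15=0.85; AND[max(0, a+b−1)] → w = 0.00
Weighted average = (0.22·24.0 + 0.00·5.0 + 0.00·15.0) / (0.22 + 0.00 + 0.00)
  = 5.2800 / 0.2200 = 24.000

24.000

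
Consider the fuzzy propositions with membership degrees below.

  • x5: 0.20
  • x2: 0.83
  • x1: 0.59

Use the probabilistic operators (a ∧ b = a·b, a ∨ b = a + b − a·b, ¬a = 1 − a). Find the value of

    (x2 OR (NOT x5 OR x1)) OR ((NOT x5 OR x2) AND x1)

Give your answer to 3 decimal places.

NOT x5 = 1 − 0.2000 = 0.8000
NOT x5 OR x1 = a + b − a·b on (0.8000, 0.5900) = 0.9180
x2 OR (NOT x5 OR x1) = a + b − a·b on (0.8300, 0.9180) = 0.9861
NOT x5 = 1 − 0.2000 = 0.8000
NOT x5 OR x2 = a + b − a·b on (0.8000, 0.8300) = 0.9660
(NOT x5 OR x2) AND x1 = a·b on (0.9660, 0.5900) = 0.5699
(x2 OR (NOT x5 OR x1)) OR ((NOT x5 OR x2) AND x1) = a + b − a·b on (0.9861, 0.5699) = 0.9940

0.994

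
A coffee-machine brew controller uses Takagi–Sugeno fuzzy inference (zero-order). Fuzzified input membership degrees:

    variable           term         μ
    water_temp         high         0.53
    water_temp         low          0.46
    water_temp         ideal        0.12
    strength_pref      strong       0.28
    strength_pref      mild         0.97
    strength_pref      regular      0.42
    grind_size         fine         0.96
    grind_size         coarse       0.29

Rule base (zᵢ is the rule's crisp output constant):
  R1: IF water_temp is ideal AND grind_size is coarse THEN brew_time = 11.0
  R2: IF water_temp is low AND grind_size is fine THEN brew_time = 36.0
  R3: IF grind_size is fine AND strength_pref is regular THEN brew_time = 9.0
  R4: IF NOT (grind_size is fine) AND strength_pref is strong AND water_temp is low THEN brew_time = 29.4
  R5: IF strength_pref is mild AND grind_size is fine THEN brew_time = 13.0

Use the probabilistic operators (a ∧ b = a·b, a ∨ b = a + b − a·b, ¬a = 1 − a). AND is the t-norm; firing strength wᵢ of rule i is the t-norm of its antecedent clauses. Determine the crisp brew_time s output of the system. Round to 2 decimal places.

17.71

R1 (z=11.0): ideal=0.12, coarse=0.29; AND[a·b] → w = 0.0348
R2 (z=36.0): low=0.46, fine=0.96; AND[a·b] → w = 0.4416
R3 (z=9.0): fine=0.96, regular=0.42; AND[a·b] → w = 0.4032
R4 (z=29.4): ¬fine=1−0.96=0.04, strong=0.28, low=0.46; AND[a·b] → w = 0.0052
R5 (z=13.0): mild=0.97, fine=0.96; AND[a·b] → w = 0.9312
Weighted average = (0.0348·11.0 + 0.4416·36.0 + 0.4032·9.0 + 0.0052·29.4 + 0.9312·13.0) / (0.0348 + 0.4416 + 0.4032 + 0.0052 + 0.9312)
  = 32.1663 / 1.8160 = 17.71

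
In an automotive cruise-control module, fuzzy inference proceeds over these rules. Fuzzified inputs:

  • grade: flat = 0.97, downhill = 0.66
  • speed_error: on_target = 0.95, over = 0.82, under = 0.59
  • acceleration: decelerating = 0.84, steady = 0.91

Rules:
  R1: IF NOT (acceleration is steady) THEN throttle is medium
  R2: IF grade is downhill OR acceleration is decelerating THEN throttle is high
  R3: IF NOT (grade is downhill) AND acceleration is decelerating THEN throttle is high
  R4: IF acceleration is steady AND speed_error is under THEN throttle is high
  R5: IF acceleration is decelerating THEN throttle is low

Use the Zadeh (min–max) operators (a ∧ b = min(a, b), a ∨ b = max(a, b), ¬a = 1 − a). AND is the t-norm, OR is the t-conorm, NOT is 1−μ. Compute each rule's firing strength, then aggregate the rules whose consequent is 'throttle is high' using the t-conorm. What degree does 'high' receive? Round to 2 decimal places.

R1: ¬steady=1−0.91=0.09 → w = 0.09
R2: downhill=0.66, decelerating=0.84; OR[max(a, b)] → w = 0.84
R3: ¬downhill=1−0.66=0.34, decelerating=0.84; AND[min(a, b)] → w = 0.34
R4: steady=0.91, under=0.59; AND[min(a, b)] → w = 0.59
R5: decelerating=0.84 → w = 0.84
Rules with consequent 'high': {R2, R3, R4} → strengths 0.84, 0.34, 0.59
Aggregate via t-conorm [max(a, b)]: 0.84

0.84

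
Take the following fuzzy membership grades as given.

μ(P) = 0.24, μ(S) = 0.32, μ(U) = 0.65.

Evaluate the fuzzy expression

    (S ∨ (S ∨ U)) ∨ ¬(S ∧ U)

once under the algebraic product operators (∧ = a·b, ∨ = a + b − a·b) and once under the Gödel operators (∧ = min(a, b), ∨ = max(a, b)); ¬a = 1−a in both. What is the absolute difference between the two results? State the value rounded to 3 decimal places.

Under algebraic product:
  S ∨ U = a + b − a·b on (0.3200, 0.6500) = 0.7620
  S ∨ (S ∨ U) = a + b − a·b on (0.3200, 0.7620) = 0.8382
  S ∧ U = a·b on (0.3200, 0.6500) = 0.2080
  ¬(S ∧ U) = 1 − 0.2080 = 0.7920
  (S ∨ (S ∨ U)) ∨ ¬(S ∧ U) = a + b − a·b on (0.8382, 0.7920) = 0.9663
  → value = 0.9663
Under Gödel:
  S ∨ U = max(a, b) on (0.32, 0.65) = 0.65
  S ∨ (S ∨ U) = max(a, b) on (0.32, 0.65) = 0.65
  S ∧ U = min(a, b) on (0.32, 0.65) = 0.32
  ¬(S ∧ U) = 1 − 0.32 = 0.68
  (S ∨ (S ∨ U)) ∨ ¬(S ∧ U) = max(a, b) on (0.65, 0.68) = 0.68
  → value = 0.6800
|0.9663 − 0.6800| = 0.286

0.286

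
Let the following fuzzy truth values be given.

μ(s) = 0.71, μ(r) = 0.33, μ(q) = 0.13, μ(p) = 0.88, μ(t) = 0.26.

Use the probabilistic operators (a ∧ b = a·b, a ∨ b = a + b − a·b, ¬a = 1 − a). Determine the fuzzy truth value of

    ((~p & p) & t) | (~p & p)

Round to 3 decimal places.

~p = 1 − 0.8800 = 0.1200
~p & p = a·b on (0.1200, 0.8800) = 0.1056
(~p & p) & t = a·b on (0.1056, 0.2600) = 0.0275
~p = 1 − 0.8800 = 0.1200
~p & p = a·b on (0.1200, 0.8800) = 0.1056
((~p & p) & t) | (~p & p) = a + b − a·b on (0.0275, 0.1056) = 0.1302

0.130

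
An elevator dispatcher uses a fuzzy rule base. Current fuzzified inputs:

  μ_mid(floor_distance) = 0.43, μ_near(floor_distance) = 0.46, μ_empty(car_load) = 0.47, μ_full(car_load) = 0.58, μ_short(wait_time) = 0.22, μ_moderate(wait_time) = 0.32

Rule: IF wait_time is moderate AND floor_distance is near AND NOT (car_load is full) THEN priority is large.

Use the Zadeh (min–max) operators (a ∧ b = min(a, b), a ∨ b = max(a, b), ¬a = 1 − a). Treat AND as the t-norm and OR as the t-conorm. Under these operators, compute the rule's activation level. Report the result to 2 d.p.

firing strength: moderate=0.32, near=0.46, ¬full=1−0.58=0.42; AND[min(a, b)] → w = 0.32

0.32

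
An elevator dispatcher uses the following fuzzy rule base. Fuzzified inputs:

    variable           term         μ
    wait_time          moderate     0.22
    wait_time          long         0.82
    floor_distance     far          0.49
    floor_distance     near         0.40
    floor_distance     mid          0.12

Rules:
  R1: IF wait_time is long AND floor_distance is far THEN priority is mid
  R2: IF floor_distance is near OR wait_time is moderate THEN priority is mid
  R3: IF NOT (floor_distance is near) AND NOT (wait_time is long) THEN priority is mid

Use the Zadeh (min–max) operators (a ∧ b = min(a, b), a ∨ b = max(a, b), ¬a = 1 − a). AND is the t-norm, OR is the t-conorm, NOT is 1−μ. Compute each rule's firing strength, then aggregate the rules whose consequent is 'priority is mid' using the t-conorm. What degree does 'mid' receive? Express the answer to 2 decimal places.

R1: long=0.82, far=0.49; AND[min(a, b)] → w = 0.49
R2: near=0.40, moderate=0.22; OR[max(a, b)] → w = 0.40
R3: ¬near=1−0.40=0.60, ¬long=1−0.82=0.18; AND[min(a, b)] → w = 0.18
Rules with consequent 'mid': {R1, R2, R3} → strengths 0.49, 0.40, 0.18
Aggregate via t-conorm [max(a, b)]: 0.49

0.49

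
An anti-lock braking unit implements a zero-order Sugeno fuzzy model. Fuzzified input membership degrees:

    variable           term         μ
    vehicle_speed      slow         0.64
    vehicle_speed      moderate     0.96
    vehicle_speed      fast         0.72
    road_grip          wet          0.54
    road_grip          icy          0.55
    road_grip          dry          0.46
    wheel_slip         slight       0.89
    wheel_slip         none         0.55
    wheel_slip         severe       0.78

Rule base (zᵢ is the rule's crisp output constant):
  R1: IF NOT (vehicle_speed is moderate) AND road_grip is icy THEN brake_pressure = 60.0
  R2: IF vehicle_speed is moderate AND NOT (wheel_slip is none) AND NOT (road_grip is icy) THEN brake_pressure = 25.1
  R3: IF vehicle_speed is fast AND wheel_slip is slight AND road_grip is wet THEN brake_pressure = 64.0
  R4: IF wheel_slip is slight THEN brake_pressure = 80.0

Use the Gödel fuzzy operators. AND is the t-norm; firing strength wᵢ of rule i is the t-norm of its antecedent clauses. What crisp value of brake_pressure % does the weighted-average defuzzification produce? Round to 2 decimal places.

R1 (z=60.0): ¬moderate=1−0.96=0.04, icy=0.55; AND[min(a, b)] → w = 0.04
R2 (z=25.1): moderate=0.96, ¬none=1−0.55=0.45, ¬icy=1−0.55=0.45; AND[min(a, b)] → w = 0.45
R3 (z=64.0): fast=0.72, slight=0.89, wet=0.54; AND[min(a, b)] → w = 0.54
R4 (z=80.0): slight=0.89 → w = 0.89
Weighted average = (0.04·60.0 + 0.45·25.1 + 0.54·64.0 + 0.89·80.0) / (0.04 + 0.45 + 0.54 + 0.89)
  = 119.4550 / 1.9200 = 62.22

62.22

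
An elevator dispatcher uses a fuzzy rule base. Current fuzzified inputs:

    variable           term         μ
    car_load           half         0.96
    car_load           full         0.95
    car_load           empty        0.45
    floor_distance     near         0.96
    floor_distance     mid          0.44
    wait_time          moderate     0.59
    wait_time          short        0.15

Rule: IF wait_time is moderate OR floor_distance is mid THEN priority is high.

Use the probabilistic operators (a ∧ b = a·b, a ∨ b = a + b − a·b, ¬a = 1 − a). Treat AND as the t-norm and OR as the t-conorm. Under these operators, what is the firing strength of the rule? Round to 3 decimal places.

0.770

firing strength: moderate=0.59, mid=0.44; OR[a + b − a·b] → w = 0.7704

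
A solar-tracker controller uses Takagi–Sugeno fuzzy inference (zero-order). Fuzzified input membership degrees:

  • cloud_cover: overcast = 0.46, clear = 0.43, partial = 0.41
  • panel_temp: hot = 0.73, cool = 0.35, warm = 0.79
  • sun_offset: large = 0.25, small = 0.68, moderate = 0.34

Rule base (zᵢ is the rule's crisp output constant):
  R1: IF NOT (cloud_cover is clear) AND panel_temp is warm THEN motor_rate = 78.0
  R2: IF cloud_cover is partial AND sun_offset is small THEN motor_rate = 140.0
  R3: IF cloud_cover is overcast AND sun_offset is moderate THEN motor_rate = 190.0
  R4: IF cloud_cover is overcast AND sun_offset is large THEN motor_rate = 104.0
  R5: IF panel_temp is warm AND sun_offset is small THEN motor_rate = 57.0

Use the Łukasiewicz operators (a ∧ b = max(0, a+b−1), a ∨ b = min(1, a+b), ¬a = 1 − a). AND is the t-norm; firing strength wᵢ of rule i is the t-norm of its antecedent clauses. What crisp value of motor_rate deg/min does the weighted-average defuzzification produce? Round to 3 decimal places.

73.337

R1 (z=78.0): ¬clear=1−0.43=0.57, warm=0.79; AND[max(0, a+b−1)] → w = 0.36
R2 (z=140.0): partial=0.41, small=0.68; AND[max(0, a+b−1)] → w = 0.09
R3 (z=190.0): overcast=0.46, moderate=0.34; AND[max(0, a+b−1)] → w = 0.00
R4 (z=104.0): overcast=0.46, large=0.25; AND[max(0, a+b−1)] → w = 0.00
R5 (z=57.0): warm=0.79, small=0.68; AND[max(0, a+b−1)] → w = 0.47
Weighted average = (0.36·78.0 + 0.09·140.0 + 0.00·190.0 + 0.00·104.0 + 0.47·57.0) / (0.36 + 0.09 + 0.00 + 0.00 + 0.47)
  = 67.4700 / 0.9200 = 73.337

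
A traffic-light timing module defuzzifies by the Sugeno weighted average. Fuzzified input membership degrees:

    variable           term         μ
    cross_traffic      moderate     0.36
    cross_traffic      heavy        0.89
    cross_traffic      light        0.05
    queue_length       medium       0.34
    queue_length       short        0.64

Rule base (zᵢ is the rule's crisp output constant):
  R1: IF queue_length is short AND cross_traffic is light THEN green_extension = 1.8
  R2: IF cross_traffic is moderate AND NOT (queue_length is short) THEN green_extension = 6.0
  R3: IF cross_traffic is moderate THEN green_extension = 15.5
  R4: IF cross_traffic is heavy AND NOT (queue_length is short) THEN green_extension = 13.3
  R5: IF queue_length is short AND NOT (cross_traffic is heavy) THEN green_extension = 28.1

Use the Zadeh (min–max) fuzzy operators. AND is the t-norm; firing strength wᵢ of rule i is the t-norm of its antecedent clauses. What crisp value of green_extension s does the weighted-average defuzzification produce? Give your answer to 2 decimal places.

R1 (z=1.8): short=0.64, light=0.05; AND[min(a, b)] → w = 0.05
R2 (z=6.0): moderate=0.36, ¬short=1−0.64=0.36; AND[min(a, b)] → w = 0.36
R3 (z=15.5): moderate=0.36 → w = 0.36
R4 (z=13.3): heavy=0.89, ¬short=1−0.64=0.36; AND[min(a, b)] → w = 0.36
R5 (z=28.1): short=0.64, ¬heavy=1−0.89=0.11; AND[min(a, b)] → w = 0.11
Weighted average = (0.05·1.8 + 0.36·6.0 + 0.36·15.5 + 0.36·13.3 + 0.11·28.1) / (0.05 + 0.36 + 0.36 + 0.36 + 0.11)
  = 15.7090 / 1.2400 = 12.67

12.67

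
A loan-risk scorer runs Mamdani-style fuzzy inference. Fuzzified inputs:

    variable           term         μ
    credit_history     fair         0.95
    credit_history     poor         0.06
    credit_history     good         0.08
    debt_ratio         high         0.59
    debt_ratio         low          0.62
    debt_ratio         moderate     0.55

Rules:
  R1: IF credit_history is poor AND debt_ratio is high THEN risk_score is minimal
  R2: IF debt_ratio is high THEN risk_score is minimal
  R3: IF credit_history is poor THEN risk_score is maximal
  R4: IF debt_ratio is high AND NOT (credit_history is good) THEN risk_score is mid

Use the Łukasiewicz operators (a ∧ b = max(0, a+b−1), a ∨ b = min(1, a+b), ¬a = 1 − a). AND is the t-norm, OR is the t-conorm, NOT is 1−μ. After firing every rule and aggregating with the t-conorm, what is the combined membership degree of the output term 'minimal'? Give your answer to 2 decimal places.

0.59

R1: poor=0.06, high=0.59; AND[max(0, a+b−1)] → w = 0.00
R2: high=0.59 → w = 0.59
R3: poor=0.06 → w = 0.06
R4: high=0.59, ¬good=1−0.08=0.92; AND[max(0, a+b−1)] → w = 0.51
Rules with consequent 'minimal': {R1, R2} → strengths 0.00, 0.59
Aggregate via t-conorm [min(1, a+b)]: 0.59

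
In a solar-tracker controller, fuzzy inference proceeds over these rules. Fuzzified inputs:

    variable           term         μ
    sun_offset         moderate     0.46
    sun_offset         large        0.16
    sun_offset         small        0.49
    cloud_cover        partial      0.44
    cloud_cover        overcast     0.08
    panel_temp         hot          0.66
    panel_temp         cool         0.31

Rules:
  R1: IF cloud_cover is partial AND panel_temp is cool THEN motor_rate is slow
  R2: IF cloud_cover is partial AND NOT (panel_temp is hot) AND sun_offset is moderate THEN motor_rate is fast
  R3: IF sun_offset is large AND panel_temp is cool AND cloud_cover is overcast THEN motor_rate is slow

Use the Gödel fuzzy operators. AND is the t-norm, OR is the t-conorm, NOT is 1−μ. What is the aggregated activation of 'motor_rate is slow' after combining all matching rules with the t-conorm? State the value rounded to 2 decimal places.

0.31

R1: partial=0.44, cool=0.31; AND[min(a, b)] → w = 0.31
R2: partial=0.44, ¬hot=1−0.66=0.34, moderate=0.46; AND[min(a, b)] → w = 0.34
R3: large=0.16, cool=0.31, overcast=0.08; AND[min(a, b)] → w = 0.08
Rules with consequent 'slow': {R1, R3} → strengths 0.31, 0.08
Aggregate via t-conorm [max(a, b)]: 0.31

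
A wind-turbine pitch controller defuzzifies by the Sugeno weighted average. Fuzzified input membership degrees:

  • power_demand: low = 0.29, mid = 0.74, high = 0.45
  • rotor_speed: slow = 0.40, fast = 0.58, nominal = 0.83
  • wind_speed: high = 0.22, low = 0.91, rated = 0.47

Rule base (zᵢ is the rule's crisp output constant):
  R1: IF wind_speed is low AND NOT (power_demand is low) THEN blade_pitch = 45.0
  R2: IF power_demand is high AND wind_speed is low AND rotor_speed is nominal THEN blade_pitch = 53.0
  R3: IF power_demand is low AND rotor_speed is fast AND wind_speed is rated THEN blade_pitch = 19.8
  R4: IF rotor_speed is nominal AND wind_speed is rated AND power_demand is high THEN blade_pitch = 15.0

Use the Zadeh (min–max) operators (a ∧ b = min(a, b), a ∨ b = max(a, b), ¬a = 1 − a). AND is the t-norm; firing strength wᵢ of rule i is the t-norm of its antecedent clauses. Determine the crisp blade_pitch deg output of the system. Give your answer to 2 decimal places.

35.94

R1 (z=45.0): low=0.91, ¬low=1−0.29=0.71; AND[min(a, b)] → w = 0.71
R2 (z=53.0): high=0.45, low=0.91, nominal=0.83; AND[min(a, b)] → w = 0.45
R3 (z=19.8): low=0.29, fast=0.58, rated=0.47; AND[min(a, b)] → w = 0.29
R4 (z=15.0): nominal=0.83, rated=0.47, high=0.45; AND[min(a, b)] → w = 0.45
Weighted average = (0.71·45.0 + 0.45·53.0 + 0.29·19.8 + 0.45·15.0) / (0.71 + 0.45 + 0.29 + 0.45)
  = 68.2920 / 1.9000 = 35.94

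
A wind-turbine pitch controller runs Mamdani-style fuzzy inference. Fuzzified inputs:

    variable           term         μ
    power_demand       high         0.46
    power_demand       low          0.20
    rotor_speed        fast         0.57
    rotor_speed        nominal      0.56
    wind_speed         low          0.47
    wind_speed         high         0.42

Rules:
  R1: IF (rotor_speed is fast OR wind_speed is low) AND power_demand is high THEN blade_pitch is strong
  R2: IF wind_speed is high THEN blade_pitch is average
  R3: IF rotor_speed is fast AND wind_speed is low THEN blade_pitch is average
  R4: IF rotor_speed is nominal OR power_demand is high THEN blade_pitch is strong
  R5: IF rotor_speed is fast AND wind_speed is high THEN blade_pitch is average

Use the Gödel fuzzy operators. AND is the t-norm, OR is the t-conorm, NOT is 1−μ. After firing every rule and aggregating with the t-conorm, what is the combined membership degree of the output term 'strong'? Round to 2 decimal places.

0.56

R1: (fast=0.57 OR low=0.47) = 0.57; AND[min(a, b)] with high=0.46 → w = 0.46
R2: high=0.42 → w = 0.42
R3: fast=0.57, low=0.47; AND[min(a, b)] → w = 0.47
R4: nominal=0.56, high=0.46; OR[max(a, b)] → w = 0.56
R5: fast=0.57, high=0.42; AND[min(a, b)] → w = 0.42
Rules with consequent 'strong': {R1, R4} → strengths 0.46, 0.56
Aggregate via t-conorm [max(a, b)]: 0.56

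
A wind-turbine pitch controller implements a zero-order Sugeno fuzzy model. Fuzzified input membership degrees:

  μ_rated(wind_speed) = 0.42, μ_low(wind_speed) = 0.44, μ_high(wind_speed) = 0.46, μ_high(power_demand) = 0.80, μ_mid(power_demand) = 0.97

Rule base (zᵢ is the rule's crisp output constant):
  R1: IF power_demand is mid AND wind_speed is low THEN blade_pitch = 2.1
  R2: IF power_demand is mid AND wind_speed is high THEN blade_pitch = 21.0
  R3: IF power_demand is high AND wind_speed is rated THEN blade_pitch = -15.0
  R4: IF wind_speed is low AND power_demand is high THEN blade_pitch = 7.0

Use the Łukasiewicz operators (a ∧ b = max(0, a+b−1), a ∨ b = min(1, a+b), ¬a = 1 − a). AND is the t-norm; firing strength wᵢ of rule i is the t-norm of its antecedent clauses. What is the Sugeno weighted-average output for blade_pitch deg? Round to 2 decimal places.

R1 (z=2.1): mid=0.97, low=0.44; AND[max(0, a+b−1)] → w = 0.41
R2 (z=21.0): mid=0.97, high=0.46; AND[max(0, a+b−1)] → w = 0.43
R3 (z=-15.0): high=0.80, rated=0.42; AND[max(0, a+b−1)] → w = 0.22
R4 (z=7.0): low=0.44, high=0.80; AND[max(0, a+b−1)] → w = 0.24
Weighted average = (0.41·2.1 + 0.43·21.0 + 0.22·-15.0 + 0.24·7.0) / (0.41 + 0.43 + 0.22 + 0.24)
  = 8.2710 / 1.3000 = 6.36

6.36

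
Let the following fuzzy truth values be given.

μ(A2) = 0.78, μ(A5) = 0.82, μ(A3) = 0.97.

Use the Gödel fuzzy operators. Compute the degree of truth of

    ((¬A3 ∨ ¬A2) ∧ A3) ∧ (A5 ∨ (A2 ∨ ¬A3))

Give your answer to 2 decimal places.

¬A3 = 1 − 0.97 = 0.03
¬A2 = 1 − 0.78 = 0.22
¬A3 ∨ ¬A2 = max(a, b) on (0.03, 0.22) = 0.22
(¬A3 ∨ ¬A2) ∧ A3 = min(a, b) on (0.22, 0.97) = 0.22
¬A3 = 1 − 0.97 = 0.03
A2 ∨ ¬A3 = max(a, b) on (0.78, 0.03) = 0.78
A5 ∨ (A2 ∨ ¬A3) = max(a, b) on (0.82, 0.78) = 0.82
((¬A3 ∨ ¬A2) ∧ A3) ∧ (A5 ∨ (A2 ∨ ¬A3)) = min(a, b) on (0.22, 0.82) = 0.22

0.22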